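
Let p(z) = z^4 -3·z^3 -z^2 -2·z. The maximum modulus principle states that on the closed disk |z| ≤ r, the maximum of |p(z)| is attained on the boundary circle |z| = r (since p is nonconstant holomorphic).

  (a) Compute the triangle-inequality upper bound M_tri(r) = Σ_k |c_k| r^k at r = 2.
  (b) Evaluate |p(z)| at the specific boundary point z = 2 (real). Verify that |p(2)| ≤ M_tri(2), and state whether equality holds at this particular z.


Coefficients: c_0 = 0, c_1 = -2, c_2 = -1, c_3 = -3, c_4 = 1. Radius r = 2.
Part (a). Triangle bound: M_tri(r) = Σ_k |c_k| r^k
  = |0|·2^0 + |-2|·2^1 + |-1|·2^2 + |-3|·2^3 + |1|·2^4
  = 0 + 4 + 4 + 24 + 16 = 48.
This bounds M(r) := max_{|z|=r} |p(z)| from above; equality holds iff all terms c_k z^k can be made to align in phase at a single z on |z|=r.
Part (b). At z = 2 (real, on the circle |z| = r):
  p(2) = (0)·2^0 + (-2)·2^1 + (-1)·2^2 + (-3)·2^3 + (1)·2^4 = -16.
  |p(2)| = 16.
Check: |p(2)| = 16 ≤ 48 = M_tri(2). ✓ Equality does not hold at z = 2 (the coefficients have mixed signs, so the terms do not all align in phase there).

M_tri(2) = 48; |p(2)| = 16; equality at z=2: no.


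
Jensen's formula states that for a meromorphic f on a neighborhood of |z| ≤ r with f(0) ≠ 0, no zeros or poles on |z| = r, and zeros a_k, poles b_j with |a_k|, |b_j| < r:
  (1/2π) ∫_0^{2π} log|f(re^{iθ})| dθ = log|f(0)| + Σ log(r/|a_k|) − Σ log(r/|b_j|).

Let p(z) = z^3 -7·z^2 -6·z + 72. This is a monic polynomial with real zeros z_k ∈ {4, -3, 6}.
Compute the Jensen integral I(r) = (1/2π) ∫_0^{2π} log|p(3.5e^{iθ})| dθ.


Zeros: -3, 4, 6; r = 3.5.
Inside |z| < r: -3. Outside (|z| ≥ r): 4, 6.
p(0) = 72, so log|p(0)| = log(72) = 4.2767.
Apply Jensen: I(r) = log|p(0)| + Σ_k log(r/|z_k|), summed over zeros inside |z| < r.
  log(r/|z_k|) for z_k = -3: log(3.5/3) = 0.1542
  Outside zeros (4, 6) contribute nothing to the Jensen sum.
Sum over inside zeros: 0.1542.
I(r) = log|p(0)| + (inside sum) = 4.2767 + 0.1542 = 4.4308.
Note: since some zeros are outside |z| ≤ r, the simplified n·log(r) form does NOT apply — only the inside zeros contribute.

I(r) ≈ 4.4308.


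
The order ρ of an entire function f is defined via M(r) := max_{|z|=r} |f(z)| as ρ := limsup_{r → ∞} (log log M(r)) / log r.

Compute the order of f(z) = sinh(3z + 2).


sinh(w) is a linear combination of e^{iw} and e^{−iw} (or e^w, e^{−w} in the hyperbolic case), so |sinh(w)| ≤ e^{|w|}. With w = 3z + 2, |w| ≤ 3|z| + 2 = 3r + 2 on |z| = r, giving M(r) ≤ e^{3r + 2}, so ρ ≤ 1. On a suitable ray (z = it for sin/cos; z = t for sinh/cosh, t real → ∞), |sinh(3z + 2)| grows like e^{3|t|}/2, so ρ ≥ 1. Hence ρ = 1.
Therefore ρ = 1.

Order ρ = 1.


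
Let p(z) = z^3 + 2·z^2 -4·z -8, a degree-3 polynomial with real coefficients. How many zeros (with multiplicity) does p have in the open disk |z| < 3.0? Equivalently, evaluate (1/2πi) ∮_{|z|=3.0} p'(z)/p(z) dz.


The zeros of p are: -2, 2, -2.
Their magnitudes are: 2, 2, 2.
Zeros with |z| < R = 3.0: -2, 2, -2.
Count = 3.
By the argument principle, (1/2πi) ∮_{|z|=R} p'(z)/p(z) dz equals exactly this count.

Number of zeros inside |z| < 3.0: 3.


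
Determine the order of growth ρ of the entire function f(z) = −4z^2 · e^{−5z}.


M(r) = max_{|z|=r} |-4|·|z|^2·|e^{−5z}| = 4·r^2 · e^{5r^1} (the factors attain their maxima compatibly on |z|=r). Then log M(r) = log 4 + 2·log r + 5r^1, dominated by the last term, so log log M(r) ~ 1·log r. The polynomial factor -4z^2 contributes only a log r term and does not affect the order. ρ = 1.
Therefore ρ = 1.

Order ρ = 1.


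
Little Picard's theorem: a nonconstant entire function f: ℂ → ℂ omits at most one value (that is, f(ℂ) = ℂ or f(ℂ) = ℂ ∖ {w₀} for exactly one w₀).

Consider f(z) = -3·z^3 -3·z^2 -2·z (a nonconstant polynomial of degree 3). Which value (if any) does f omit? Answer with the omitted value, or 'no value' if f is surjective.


Little Picard bounds the complement of f(ℂ) to at most one point.
For every w ∈ ℂ, the equation p(z) − w = 0 is a nonconstant polynomial in z and hence has at least one root by the fundamental theorem of algebra. So p is surjective onto ℂ, omitting no value.

Omitted value: no value.


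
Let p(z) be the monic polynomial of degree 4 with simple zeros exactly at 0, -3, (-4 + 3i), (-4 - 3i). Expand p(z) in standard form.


The polynomial is p(z) = ∏_{α ∈ S} (z − α), where S = {0, -3, (-4 + 3i), (-4 - 3i)}.
Expanding the product yields: p(z) = z^4 + 11·z^3 + 49·z^2 + 75·z.
Note conjugate pairs combine to real quadratics: (z − (-4+3i))(z − (-4−3i)) = z² + 8z + 25.
The resulting polynomial has degree 4 and real coefficients as required.

p(z) = z^4 + 11·z^3 + 49·z^2 + 75·z.


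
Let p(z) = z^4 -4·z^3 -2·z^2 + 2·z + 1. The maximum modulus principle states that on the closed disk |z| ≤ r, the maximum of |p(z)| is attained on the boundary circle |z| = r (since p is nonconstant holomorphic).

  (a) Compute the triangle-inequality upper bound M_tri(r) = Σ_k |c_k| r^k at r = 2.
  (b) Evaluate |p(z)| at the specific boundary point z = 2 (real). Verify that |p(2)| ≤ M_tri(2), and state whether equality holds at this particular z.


Coefficients: c_0 = 1, c_1 = 2, c_2 = -2, c_3 = -4, c_4 = 1. Radius r = 2.
Part (a). Triangle bound: M_tri(r) = Σ_k |c_k| r^k
  = |1|·2^0 + |2|·2^1 + |-2|·2^2 + |-4|·2^3 + |1|·2^4
  = 1 + 4 + 8 + 32 + 16 = 61.
This bounds M(r) := max_{|z|=r} |p(z)| from above; equality holds iff all terms c_k z^k can be made to align in phase at a single z on |z|=r.
Part (b). At z = 2 (real, on the circle |z| = r):
  p(2) = (1)·2^0 + (2)·2^1 + (-2)·2^2 + (-4)·2^3 + (1)·2^4 = -19.
  |p(2)| = 19.
Check: |p(2)| = 19 ≤ 61 = M_tri(2). ✓ Equality does not hold at z = 2 (the coefficients have mixed signs, so the terms do not all align in phase there).

M_tri(2) = 61; |p(2)| = 19; equality at z=2: no.


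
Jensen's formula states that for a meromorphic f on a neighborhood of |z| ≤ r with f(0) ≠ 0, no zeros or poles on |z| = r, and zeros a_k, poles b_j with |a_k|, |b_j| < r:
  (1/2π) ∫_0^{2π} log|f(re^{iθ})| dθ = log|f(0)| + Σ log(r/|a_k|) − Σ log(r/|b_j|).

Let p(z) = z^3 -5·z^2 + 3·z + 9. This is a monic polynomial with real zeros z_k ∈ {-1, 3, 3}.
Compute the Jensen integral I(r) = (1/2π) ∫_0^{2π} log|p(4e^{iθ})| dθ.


Zeros: -1, 3, 3; r = 4.
Inside |z| < r: -1, 3, 3. Outside (|z| ≥ r): ∅.
p(0) = 9, so log|p(0)| = log(9) = 2.1972.
Apply Jensen: I(r) = log|p(0)| + Σ_k log(r/|z_k|), summed over zeros inside |z| < r.
  log(r/|z_k|) for z_k = -1: log(4/1) = 1.3863
  log(r/|z_k|) for z_k = 3: log(4/3) = 0.2877
  log(r/|z_k|) for z_k = 3: log(4/3) = 0.2877
Sum over inside zeros: 1.9617.
I(r) = log|p(0)| + (inside sum) = 2.1972 + 1.9617 = 4.1589.
Closed form (all zeros inside, monic): I(r) = n·log(r) = 3·log(4) = 4.1589. ✓

I(r) ≈ 4.1589.


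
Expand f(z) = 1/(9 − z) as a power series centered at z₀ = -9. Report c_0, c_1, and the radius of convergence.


Let w = z − z₀, so z = z₀ + w.
Then 9 − z = 9 − (z₀ + w) = (9 − z₀) − w = 18 − w.
f(z) = 1/(18 − w) = (1/(18)) · 1/(1 − w/(18)) = Σ_{n≥0} w^n / (18)^(n+1).
So c_n = 1/(18)^(n+1):
  c_0 = 1/(18)^1 = 1/18.
  c_1 = 1/(18)^2 = 1/324.
The series is valid for |w/d| < 1, i.e. |z − z₀| < |d|.
Radius of convergence: R = |9 − z₀| = |18| = 18 (distance from z₀ to the singularity z = 9).

c_0 = 1/18, c_1 = 1/324; R = 18.


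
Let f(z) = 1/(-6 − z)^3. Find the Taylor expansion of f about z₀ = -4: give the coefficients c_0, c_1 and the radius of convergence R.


Let w = z − z₀, so z = z₀ + w.
Then -6 − z = -6 − (z₀ + w) = (-6 − z₀) − w = -2 − w.
f(z) = 1/(-2 − w)^3 = (1/(-2)^3) · (1 − w/(-2))^{−3}.
By the binomial series (1−u)^{−3} = Σ_{n≥0} C(n+2, 2) u^n for |u|<1, with u = w/(-2):
  c_n = C(n+2, 2) / (-2)^(n+3).
  c_0 = 1/(-2)^3 = -1/8.
  c_1 = 3/(-2)^4 = 3/16.
The series is valid for |w/d| < 1, i.e. |z − z₀| < |d|.
Radius of convergence: R = |-6 − z₀| = |-2| = 2 (distance from z₀ to the singularity z = -6).

c_0 = -1/8, c_1 = 3/16; R = 2.


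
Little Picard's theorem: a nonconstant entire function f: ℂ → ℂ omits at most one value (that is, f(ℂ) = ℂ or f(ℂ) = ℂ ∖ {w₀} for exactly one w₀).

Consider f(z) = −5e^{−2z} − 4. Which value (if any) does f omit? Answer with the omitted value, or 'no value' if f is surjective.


Little Picard bounds the complement of f(ℂ) to at most one point.
e^{−2z} is never zero on ℂ, so -5·e^{−2z} takes every value in ℂ ∖ {0}. Adding -4 shifts the range to ℂ ∖ {-4}. Thus f omits exactly the value -4.

Omitted value: -4.


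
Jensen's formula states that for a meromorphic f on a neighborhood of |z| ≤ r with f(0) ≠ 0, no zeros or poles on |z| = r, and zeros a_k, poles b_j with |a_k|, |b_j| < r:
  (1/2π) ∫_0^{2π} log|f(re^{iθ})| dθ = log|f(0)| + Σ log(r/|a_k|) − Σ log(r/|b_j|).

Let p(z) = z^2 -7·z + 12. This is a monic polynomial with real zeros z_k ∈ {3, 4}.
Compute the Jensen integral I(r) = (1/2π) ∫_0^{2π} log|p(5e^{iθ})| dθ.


Zeros: 3, 4; r = 5.
Inside |z| < r: 3, 4. Outside (|z| ≥ r): ∅.
p(0) = 12, so log|p(0)| = log(12) = 2.4849.
Apply Jensen: I(r) = log|p(0)| + Σ_k log(r/|z_k|), summed over zeros inside |z| < r.
  log(r/|z_k|) for z_k = 3: log(5/3) = 0.5108
  log(r/|z_k|) for z_k = 4: log(5/4) = 0.2231
Sum over inside zeros: 0.7340.
I(r) = log|p(0)| + (inside sum) = 2.4849 + 0.7340 = 3.2189.
Closed form (all zeros inside, monic): I(r) = n·log(r) = 2·log(5) = 3.2189. ✓

I(r) ≈ 3.2189.


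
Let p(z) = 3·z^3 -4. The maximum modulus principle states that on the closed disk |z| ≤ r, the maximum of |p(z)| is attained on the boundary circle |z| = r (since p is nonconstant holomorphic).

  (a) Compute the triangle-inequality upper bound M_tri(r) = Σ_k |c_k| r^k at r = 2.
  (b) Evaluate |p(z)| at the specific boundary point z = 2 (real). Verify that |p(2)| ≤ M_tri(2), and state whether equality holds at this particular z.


Coefficients: c_0 = -4, c_1 = 0, c_2 = 0, c_3 = 3. Radius r = 2.
Part (a). Triangle bound: M_tri(r) = Σ_k |c_k| r^k
  = |-4|·2^0 + |0|·2^1 + |0|·2^2 + |3|·2^3
  = 4 + 0 + 0 + 24 = 28.
This bounds M(r) := max_{|z|=r} |p(z)| from above; equality holds iff all terms c_k z^k can be made to align in phase at a single z on |z|=r.
Part (b). At z = 2 (real, on the circle |z| = r):
  p(2) = (-4)·2^0 + (0)·2^1 + (0)·2^2 + (3)·2^3 = 20.
  |p(2)| = 20.
Check: |p(2)| = 20 ≤ 28 = M_tri(2). ✓ Equality does not hold at z = 2 (the coefficients have mixed signs, so the terms do not all align in phase there).

M_tri(2) = 28; |p(2)| = 20; equality at z=2: no.


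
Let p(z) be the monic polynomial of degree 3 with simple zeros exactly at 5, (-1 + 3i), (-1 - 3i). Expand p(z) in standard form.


The polynomial is p(z) = ∏_{α ∈ S} (z − α), where S = {5, (-1 + 3i), (-1 - 3i)}.
Expanding the product yields: p(z) = z^3 -3·z^2 -50.
Note conjugate pairs combine to real quadratics: (z − (-1+3i))(z − (-1−3i)) = z² + 2z + 10.
The resulting polynomial has degree 3 and real coefficients as required.

p(z) = z^3 -3·z^2 -50.


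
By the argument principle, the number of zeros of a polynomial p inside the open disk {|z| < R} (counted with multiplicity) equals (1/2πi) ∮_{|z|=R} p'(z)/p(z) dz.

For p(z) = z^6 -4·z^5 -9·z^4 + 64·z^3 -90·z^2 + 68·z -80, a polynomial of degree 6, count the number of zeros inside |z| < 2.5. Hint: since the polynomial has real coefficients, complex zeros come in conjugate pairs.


The zeros of p are: (0 + 1i), (0 - 1i), -4, (3 + 1i), (3 - 1i), 2.
Their magnitudes are: 1, 1, 4, 3.162, 3.162, 2.
Zeros with |z| < R = 2.5: (0 + 1i), (0 - 1i), 2.
Count = 3.
By the argument principle, (1/2πi) ∮_{|z|=R} p'(z)/p(z) dz equals exactly this count.

Number of zeros inside |z| < 2.5: 3.


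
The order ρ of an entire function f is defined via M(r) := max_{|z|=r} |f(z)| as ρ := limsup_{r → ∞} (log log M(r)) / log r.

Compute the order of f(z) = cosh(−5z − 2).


cosh(w) is a linear combination of e^{iw} and e^{−iw} (or e^w, e^{−w} in the hyperbolic case), so |cosh(w)| ≤ e^{|w|}. With w = −5z − 2, |w| ≤ 5|z| + 2 = 5r + 2 on |z| = r, giving M(r) ≤ e^{5r + 2}, so ρ ≤ 1. On a suitable ray (z = it for sin/cos; z = t for sinh/cosh, t real → ∞), |cosh(−5z − 2)| grows like e^{5|t|}/2, so ρ ≥ 1. Hence ρ = 1.
Therefore ρ = 1.

Order ρ = 1.


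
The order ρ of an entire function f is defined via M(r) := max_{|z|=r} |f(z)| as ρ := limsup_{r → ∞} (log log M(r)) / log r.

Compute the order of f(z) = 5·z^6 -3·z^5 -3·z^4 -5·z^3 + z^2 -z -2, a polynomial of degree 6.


|f(z)| ≤ Σ|c_k|·r^k = O(r^6) as r → ∞. Polynomial growth is O(e^{r^ε}) for every ε > 0 (since r^6/e^{r^ε} → 0), so ρ ≤ ε for all ε > 0, i.e. ρ = 0. Every nonconstant polynomial has order 0.
Therefore ρ = 0.

Order ρ = 0.


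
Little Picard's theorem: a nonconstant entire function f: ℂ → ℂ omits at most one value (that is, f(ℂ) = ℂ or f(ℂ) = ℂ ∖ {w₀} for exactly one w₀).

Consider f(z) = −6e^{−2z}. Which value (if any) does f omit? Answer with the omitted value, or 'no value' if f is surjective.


Little Picard bounds the complement of f(ℂ) to at most one point.
e^{−2z} is never zero on ℂ, so -6·e^{−2z} takes every value in ℂ ∖ {0}. Adding 0 shifts the range to ℂ ∖ {0}. Thus f omits exactly the value 0.

Omitted value: 0.


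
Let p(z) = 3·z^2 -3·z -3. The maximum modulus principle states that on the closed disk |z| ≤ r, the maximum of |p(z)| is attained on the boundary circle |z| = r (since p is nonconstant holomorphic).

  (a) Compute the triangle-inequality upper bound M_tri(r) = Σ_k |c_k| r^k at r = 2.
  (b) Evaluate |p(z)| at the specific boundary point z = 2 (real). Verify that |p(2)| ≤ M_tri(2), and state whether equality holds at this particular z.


Coefficients: c_0 = -3, c_1 = -3, c_2 = 3. Radius r = 2.
Part (a). Triangle bound: M_tri(r) = Σ_k |c_k| r^k
  = |-3|·2^0 + |-3|·2^1 + |3|·2^2
  = 3 + 6 + 12 = 21.
This bounds M(r) := max_{|z|=r} |p(z)| from above; equality holds iff all terms c_k z^k can be made to align in phase at a single z on |z|=r.
Part (b). At z = 2 (real, on the circle |z| = r):
  p(2) = (-3)·2^0 + (-3)·2^1 + (3)·2^2 = 3.
  |p(2)| = 3.
Check: |p(2)| = 3 ≤ 21 = M_tri(2). ✓ Equality does not hold at z = 2 (the coefficients have mixed signs, so the terms do not all align in phase there).

M_tri(2) = 21; |p(2)| = 3; equality at z=2: no.


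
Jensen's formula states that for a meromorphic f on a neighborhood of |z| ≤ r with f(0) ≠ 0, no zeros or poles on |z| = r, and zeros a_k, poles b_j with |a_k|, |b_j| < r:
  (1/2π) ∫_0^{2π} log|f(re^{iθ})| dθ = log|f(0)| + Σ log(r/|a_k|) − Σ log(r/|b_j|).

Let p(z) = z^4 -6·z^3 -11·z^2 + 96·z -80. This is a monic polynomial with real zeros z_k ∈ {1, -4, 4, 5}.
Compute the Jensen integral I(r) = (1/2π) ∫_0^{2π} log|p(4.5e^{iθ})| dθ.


Zeros: -4, 1, 4, 5; r = 4.5.
Inside |z| < r: -4, 1, 4. Outside (|z| ≥ r): 5.
p(0) = -80, so log|p(0)| = log(80) = 4.3820.
Apply Jensen: I(r) = log|p(0)| + Σ_k log(r/|z_k|), summed over zeros inside |z| < r.
  log(r/|z_k|) for z_k = 1: log(4.5/1) = 1.5041
  log(r/|z_k|) for z_k = -4: log(4.5/4) = 0.1178
  log(r/|z_k|) for z_k = 4: log(4.5/4) = 0.1178
  Outside zeros (5) contribute nothing to the Jensen sum.
Sum over inside zeros: 1.7396.
I(r) = log|p(0)| + (inside sum) = 4.3820 + 1.7396 = 6.1217.
Note: since some zeros are outside |z| ≤ r, the simplified n·log(r) form does NOT apply — only the inside zeros contribute.

I(r) ≈ 6.1217.


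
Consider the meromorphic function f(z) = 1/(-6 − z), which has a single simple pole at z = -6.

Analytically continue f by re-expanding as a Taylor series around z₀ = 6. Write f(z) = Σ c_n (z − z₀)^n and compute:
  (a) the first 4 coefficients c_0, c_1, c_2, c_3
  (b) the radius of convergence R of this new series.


Let w = z − z₀, so z = z₀ + w.
Then -6 − z = -6 − (z₀ + w) = (-6 − z₀) − w = -12 − w.
f(z) = 1/(-12 − w) = (1/(-12)) · 1/(1 − w/(-12)) = Σ_{n≥0} w^n / (-12)^(n+1).
So c_n = 1/(-12)^(n+1):
  c_0 = 1/(-12)^1 = -1/12.
  c_1 = 1/(-12)^2 = 1/144.
  c_2 = 1/(-12)^3 = -1/1728.
  c_3 = 1/(-12)^4 = 1/20736.
The series is valid for |w/d| < 1, i.e. |z − z₀| < |d|.
Radius of convergence: R = |-6 − z₀| = |-12| = 12 (distance from z₀ to the singularity z = -6).

c_0 = -1/12, c_1 = 1/144, c_2 = -1/1728, c_3 = 1/20736; R = 12.


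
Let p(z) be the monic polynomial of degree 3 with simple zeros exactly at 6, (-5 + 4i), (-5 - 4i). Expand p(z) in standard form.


The polynomial is p(z) = ∏_{α ∈ S} (z − α), where S = {6, (-5 + 4i), (-5 - 4i)}.
Expanding the product yields: p(z) = z^3 + 4·z^2 -19·z -246.
Note conjugate pairs combine to real quadratics: (z − (-5+4i))(z − (-5−4i)) = z² + 10z + 41.
The resulting polynomial has degree 3 and real coefficients as required.

p(z) = z^3 + 4·z^2 -19·z -246.


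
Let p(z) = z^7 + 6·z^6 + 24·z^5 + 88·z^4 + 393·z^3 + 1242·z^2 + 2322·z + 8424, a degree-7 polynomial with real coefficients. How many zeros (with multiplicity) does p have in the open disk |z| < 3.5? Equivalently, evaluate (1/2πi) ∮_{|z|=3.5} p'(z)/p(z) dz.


The zeros of p are: -4, (2 + 3i), (2 - 3i), (0 + 3i), (0 - 3i), (-3 + 3i), (-3 - 3i).
Their magnitudes are: 4, 3.606, 3.606, 3, 3, 4.243, 4.243.
Zeros with |z| < R = 3.5: (0 + 3i), (0 - 3i).
Count = 2.
By the argument principle, (1/2πi) ∮_{|z|=R} p'(z)/p(z) dz equals exactly this count.

Number of zeros inside |z| < 3.5: 2.


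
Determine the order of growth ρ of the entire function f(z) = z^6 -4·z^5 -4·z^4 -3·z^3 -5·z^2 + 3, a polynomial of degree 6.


|f(z)| ≤ Σ|c_k|·r^k = O(r^6) as r → ∞. Polynomial growth is O(e^{r^ε}) for every ε > 0 (since r^6/e^{r^ε} → 0), so ρ ≤ ε for all ε > 0, i.e. ρ = 0. Every nonconstant polynomial has order 0.
Therefore ρ = 0.

Order ρ = 0.


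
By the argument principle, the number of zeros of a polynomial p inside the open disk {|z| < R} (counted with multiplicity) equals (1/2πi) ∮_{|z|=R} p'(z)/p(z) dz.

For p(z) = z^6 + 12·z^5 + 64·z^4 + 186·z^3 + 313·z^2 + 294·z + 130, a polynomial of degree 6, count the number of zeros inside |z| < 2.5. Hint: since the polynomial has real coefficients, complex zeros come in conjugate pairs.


The zeros of p are: (-1 + 1i), (-1 - 1i), (-2 + 1i), (-2 - 1i), (-3 + 2i), (-3 - 2i).
Their magnitudes are: 1.414, 1.414, 2.236, 2.236, 3.606, 3.606.
Zeros with |z| < R = 2.5: (-1 + 1i), (-1 - 1i), (-2 + 1i), (-2 - 1i).
Count = 4.
By the argument principle, (1/2πi) ∮_{|z|=R} p'(z)/p(z) dz equals exactly this count.

Number of zeros inside |z| < 2.5: 4.


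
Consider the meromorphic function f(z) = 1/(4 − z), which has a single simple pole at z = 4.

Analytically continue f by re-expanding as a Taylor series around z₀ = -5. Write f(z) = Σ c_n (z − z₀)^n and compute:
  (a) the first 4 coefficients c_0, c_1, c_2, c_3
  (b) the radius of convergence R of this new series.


Let w = z − z₀, so z = z₀ + w.
Then 4 − z = 4 − (z₀ + w) = (4 − z₀) − w = 9 − w.
f(z) = 1/(9 − w) = (1/(9)) · 1/(1 − w/(9)) = Σ_{n≥0} w^n / (9)^(n+1).
So c_n = 1/(9)^(n+1):
  c_0 = 1/(9)^1 = 1/9.
  c_1 = 1/(9)^2 = 1/81.
  c_2 = 1/(9)^3 = 1/729.
  c_3 = 1/(9)^4 = 1/6561.
The series is valid for |w/d| < 1, i.e. |z − z₀| < |d|.
Radius of convergence: R = |4 − z₀| = |9| = 9 (distance from z₀ to the singularity z = 4).

c_0 = 1/9, c_1 = 1/81, c_2 = 1/729, c_3 = 1/6561; R = 9.


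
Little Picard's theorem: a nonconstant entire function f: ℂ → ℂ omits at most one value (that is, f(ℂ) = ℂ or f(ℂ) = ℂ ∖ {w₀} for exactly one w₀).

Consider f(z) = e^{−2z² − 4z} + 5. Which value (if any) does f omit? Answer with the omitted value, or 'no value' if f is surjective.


Little Picard bounds the complement of f(ℂ) to at most one point.
The exponent g(z) = −2z² − 4z is a nonconstant polynomial, hence surjective onto ℂ. So e^{g(z)} takes every value in {e^w : w ∈ ℂ} = ℂ ∖ {0}. Adding 5 shifts the range to ℂ ∖ {5}. f omits exactly 5.

Omitted value: 5.


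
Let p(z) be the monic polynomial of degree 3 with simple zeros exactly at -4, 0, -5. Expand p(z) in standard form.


The polynomial is p(z) = ∏_{α ∈ S} (z − α), where S = {-4, 0, -5}.
Expanding the product yields: p(z) = z^3 + 9·z^2 + 20·z.
The resulting polynomial has degree 3 and real coefficients as required.

p(z) = z^3 + 9·z^2 + 20·z.


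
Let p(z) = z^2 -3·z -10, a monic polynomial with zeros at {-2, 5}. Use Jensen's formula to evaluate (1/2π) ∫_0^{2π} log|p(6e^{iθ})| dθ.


Zeros: -2, 5; r = 6.
Inside |z| < r: -2, 5. Outside (|z| ≥ r): ∅.
p(0) = -10, so log|p(0)| = log(10) = 2.3026.
Apply Jensen: I(r) = log|p(0)| + Σ_k log(r/|z_k|), summed over zeros inside |z| < r.
  log(r/|z_k|) for z_k = -2: log(6/2) = 1.0986
  log(r/|z_k|) for z_k = 5: log(6/5) = 0.1823
Sum over inside zeros: 1.2809.
I(r) = log|p(0)| + (inside sum) = 2.3026 + 1.2809 = 3.5835.
Closed form (all zeros inside, monic): I(r) = n·log(r) = 2·log(6) = 3.5835. ✓

I(r) ≈ 3.5835.


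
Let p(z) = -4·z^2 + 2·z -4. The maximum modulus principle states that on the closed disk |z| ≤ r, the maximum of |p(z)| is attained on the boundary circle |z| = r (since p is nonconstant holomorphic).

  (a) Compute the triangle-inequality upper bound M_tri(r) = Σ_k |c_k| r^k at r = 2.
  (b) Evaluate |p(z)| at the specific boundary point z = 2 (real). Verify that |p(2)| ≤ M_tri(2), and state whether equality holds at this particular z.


Coefficients: c_0 = -4, c_1 = 2, c_2 = -4. Radius r = 2.
Part (a). Triangle bound: M_tri(r) = Σ_k |c_k| r^k
  = |-4|·2^0 + |2|·2^1 + |-4|·2^2
  = 4 + 4 + 16 = 24.
This bounds M(r) := max_{|z|=r} |p(z)| from above; equality holds iff all terms c_k z^k can be made to align in phase at a single z on |z|=r.
Part (b). At z = 2 (real, on the circle |z| = r):
  p(2) = (-4)·2^0 + (2)·2^1 + (-4)·2^2 = -16.
  |p(2)| = 16.
Check: |p(2)| = 16 ≤ 24 = M_tri(2). ✓ Equality does not hold at z = 2 (the coefficients have mixed signs, so the terms do not all align in phase there).

M_tri(2) = 24; |p(2)| = 16; equality at z=2: no.


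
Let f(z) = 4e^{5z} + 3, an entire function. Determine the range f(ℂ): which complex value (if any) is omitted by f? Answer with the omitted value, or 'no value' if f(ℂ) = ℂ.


Little Picard bounds the complement of f(ℂ) to at most one point.
e^{5z} is never zero on ℂ, so 4·e^{5z} takes every value in ℂ ∖ {0}. Adding 3 shifts the range to ℂ ∖ {3}. Thus f omits exactly the value 3.

Omitted value: 3.


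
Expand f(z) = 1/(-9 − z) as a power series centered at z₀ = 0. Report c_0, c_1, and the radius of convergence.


Let w = z − z₀, so z = z₀ + w.
Then -9 − z = -9 − (z₀ + w) = (-9 − z₀) − w = -9 − w.
f(z) = 1/(-9 − w) = (1/(-9)) · 1/(1 − w/(-9)) = Σ_{n≥0} w^n / (-9)^(n+1).
So c_n = 1/(-9)^(n+1):
  c_0 = 1/(-9)^1 = -1/9.
  c_1 = 1/(-9)^2 = 1/81.
The series is valid for |w/d| < 1, i.e. |z − z₀| < |d|.
Radius of convergence: R = |-9 − z₀| = |-9| = 9 (distance from z₀ to the singularity z = -9).

c_0 = -1/9, c_1 = 1/81; R = 9.


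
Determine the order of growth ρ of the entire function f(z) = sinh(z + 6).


sinh(w) is a linear combination of e^{iw} and e^{−iw} (or e^w, e^{−w} in the hyperbolic case), so |sinh(w)| ≤ e^{|w|}. With w = z + 6, |w| ≤ 1|z| + 6 = 1r + 6 on |z| = r, giving M(r) ≤ e^{1r + 6}, so ρ ≤ 1. On a suitable ray (z = it for sin/cos; z = t for sinh/cosh, t real → ∞), |sinh(z + 6)| grows like e^{1|t|}/2, so ρ ≥ 1. Hence ρ = 1.
Therefore ρ = 1.

Order ρ = 1.


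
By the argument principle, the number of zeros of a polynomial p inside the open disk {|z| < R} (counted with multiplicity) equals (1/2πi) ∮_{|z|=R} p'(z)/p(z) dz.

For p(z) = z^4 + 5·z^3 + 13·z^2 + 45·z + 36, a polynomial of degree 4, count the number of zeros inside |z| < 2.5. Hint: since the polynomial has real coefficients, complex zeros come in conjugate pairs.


The zeros of p are: (0 + 3i), (0 - 3i), -4, -1.
Their magnitudes are: 3, 3, 4, 1.
Zeros with |z| < R = 2.5: -1.
Count = 1.
By the argument principle, (1/2πi) ∮_{|z|=R} p'(z)/p(z) dz equals exactly this count.

Number of zeros inside |z| < 2.5: 1.


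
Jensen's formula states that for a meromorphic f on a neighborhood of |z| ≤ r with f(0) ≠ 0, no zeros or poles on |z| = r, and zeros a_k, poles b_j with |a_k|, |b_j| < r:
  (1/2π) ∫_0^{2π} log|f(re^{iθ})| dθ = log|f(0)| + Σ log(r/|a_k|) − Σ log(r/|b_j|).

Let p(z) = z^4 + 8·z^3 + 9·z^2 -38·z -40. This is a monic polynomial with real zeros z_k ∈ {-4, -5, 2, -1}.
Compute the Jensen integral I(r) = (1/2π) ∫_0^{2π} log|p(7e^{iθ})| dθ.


Zeros: -5, -4, -1, 2; r = 7.
Inside |z| < r: -5, -4, -1, 2. Outside (|z| ≥ r): ∅.
p(0) = -40, so log|p(0)| = log(40) = 3.6889.
Apply Jensen: I(r) = log|p(0)| + Σ_k log(r/|z_k|), summed over zeros inside |z| < r.
  log(r/|z_k|) for z_k = -4: log(7/4) = 0.5596
  log(r/|z_k|) for z_k = -5: log(7/5) = 0.3365
  log(r/|z_k|) for z_k = 2: log(7/2) = 1.2528
  log(r/|z_k|) for z_k = -1: log(7/1) = 1.9459
Sum over inside zeros: 4.0948.
I(r) = log|p(0)| + (inside sum) = 3.6889 + 4.0948 = 7.7836.
Closed form (all zeros inside, monic): I(r) = n·log(r) = 4·log(7) = 7.7836. ✓

I(r) ≈ 7.7836.


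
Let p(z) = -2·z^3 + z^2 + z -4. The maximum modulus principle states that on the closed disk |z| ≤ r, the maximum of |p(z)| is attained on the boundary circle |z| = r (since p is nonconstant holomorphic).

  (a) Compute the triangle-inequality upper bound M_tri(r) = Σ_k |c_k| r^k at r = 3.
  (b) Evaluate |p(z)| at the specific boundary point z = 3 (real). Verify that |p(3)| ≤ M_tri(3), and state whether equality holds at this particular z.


Coefficients: c_0 = -4, c_1 = 1, c_2 = 1, c_3 = -2. Radius r = 3.
Part (a). Triangle bound: M_tri(r) = Σ_k |c_k| r^k
  = |-4|·3^0 + |1|·3^1 + |1|·3^2 + |-2|·3^3
  = 4 + 3 + 9 + 54 = 70.
This bounds M(r) := max_{|z|=r} |p(z)| from above; equality holds iff all terms c_k z^k can be made to align in phase at a single z on |z|=r.
Part (b). At z = 3 (real, on the circle |z| = r):
  p(3) = (-4)·3^0 + (1)·3^1 + (1)·3^2 + (-2)·3^3 = -46.
  |p(3)| = 46.
Check: |p(3)| = 46 ≤ 70 = M_tri(3). ✓ Equality does not hold at z = 3 (the coefficients have mixed signs, so the terms do not all align in phase there).

M_tri(3) = 70; |p(3)| = 46; equality at z=3: no.


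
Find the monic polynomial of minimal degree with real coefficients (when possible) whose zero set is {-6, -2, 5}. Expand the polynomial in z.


The polynomial is p(z) = ∏_{α ∈ S} (z − α), where S = {-6, -2, 5}.
Expanding the product yields: p(z) = z^3 + 3·z^2 -28·z -60.
The resulting polynomial has degree 3 and real coefficients as required.

p(z) = z^3 + 3·z^2 -28·z -60.


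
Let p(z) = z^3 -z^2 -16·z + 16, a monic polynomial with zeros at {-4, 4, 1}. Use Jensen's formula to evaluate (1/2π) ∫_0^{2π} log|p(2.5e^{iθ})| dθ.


Zeros: -4, 1, 4; r = 2.5.
Inside |z| < r: 1. Outside (|z| ≥ r): -4, 4.
p(0) = 16, so log|p(0)| = log(16) = 2.7726.
Apply Jensen: I(r) = log|p(0)| + Σ_k log(r/|z_k|), summed over zeros inside |z| < r.
  log(r/|z_k|) for z_k = 1: log(2.5/1) = 0.9163
  Outside zeros (-4, 4) contribute nothing to the Jensen sum.
Sum over inside zeros: 0.9163.
I(r) = log|p(0)| + (inside sum) = 2.7726 + 0.9163 = 3.6889.
Note: since some zeros are outside |z| ≤ r, the simplified n·log(r) form does NOT apply — only the inside zeros contribute.

I(r) ≈ 3.6889.


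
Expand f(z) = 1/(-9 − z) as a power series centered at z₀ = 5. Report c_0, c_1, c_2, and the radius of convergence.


Let w = z − z₀, so z = z₀ + w.
Then -9 − z = -9 − (z₀ + w) = (-9 − z₀) − w = -14 − w.
f(z) = 1/(-14 − w) = (1/(-14)) · 1/(1 − w/(-14)) = Σ_{n≥0} w^n / (-14)^(n+1).
So c_n = 1/(-14)^(n+1):
  c_0 = 1/(-14)^1 = -1/14.
  c_1 = 1/(-14)^2 = 1/196.
  c_2 = 1/(-14)^3 = -1/2744.
The series is valid for |w/d| < 1, i.e. |z − z₀| < |d|.
Radius of convergence: R = |-9 − z₀| = |-14| = 14 (distance from z₀ to the singularity z = -9).

c_0 = -1/14, c_1 = 1/196, c_2 = -1/2744; R = 14.


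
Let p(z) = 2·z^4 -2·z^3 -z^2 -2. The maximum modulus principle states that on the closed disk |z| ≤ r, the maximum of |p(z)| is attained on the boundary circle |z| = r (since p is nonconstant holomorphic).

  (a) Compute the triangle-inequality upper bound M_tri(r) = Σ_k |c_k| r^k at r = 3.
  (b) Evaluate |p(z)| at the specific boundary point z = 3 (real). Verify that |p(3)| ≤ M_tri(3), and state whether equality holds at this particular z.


Coefficients: c_0 = -2, c_1 = 0, c_2 = -1, c_3 = -2, c_4 = 2. Radius r = 3.
Part (a). Triangle bound: M_tri(r) = Σ_k |c_k| r^k
  = |-2|·3^0 + |0|·3^1 + |-1|·3^2 + |-2|·3^3 + |2|·3^4
  = 2 + 0 + 9 + 54 + 162 = 227.
This bounds M(r) := max_{|z|=r} |p(z)| from above; equality holds iff all terms c_k z^k can be made to align in phase at a single z on |z|=r.
Part (b). At z = 3 (real, on the circle |z| = r):
  p(3) = (-2)·3^0 + (0)·3^1 + (-1)·3^2 + (-2)·3^3 + (2)·3^4 = 97.
  |p(3)| = 97.
Check: |p(3)| = 97 ≤ 227 = M_tri(3). ✓ Equality does not hold at z = 3 (the coefficients have mixed signs, so the terms do not all align in phase there).

M_tri(3) = 227; |p(3)| = 97; equality at z=3: no.


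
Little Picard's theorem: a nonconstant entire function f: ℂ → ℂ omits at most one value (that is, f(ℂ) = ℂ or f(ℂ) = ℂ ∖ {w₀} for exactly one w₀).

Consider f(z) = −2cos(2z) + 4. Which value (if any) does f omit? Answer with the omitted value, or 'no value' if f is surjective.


Little Picard bounds the complement of f(ℂ) to at most one point.
cos is entire and surjective onto ℂ: for every w ∈ ℂ, cos(ζ) = w has a solution ζ ∈ ℂ (e.g., via the complex inverse arccos). With ζ = 2z this gives z = ζ/(2). Then -2·cos(2z) takes every value in -2·ℂ = ℂ, and adding 4 is a bijection of ℂ. So f is surjective and omits no value. (Note: only on the real line is cos bounded by [−1, 1].)

Omitted value: no value.


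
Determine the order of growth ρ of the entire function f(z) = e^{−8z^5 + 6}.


|e^{−8z^5 + 6}| = e^{Re(-8·z^5) + 6} ≤ e^{8|z|^5 + 6} = e^{8r^5 + 6} on |z| = r, so ρ ≤ 5. Choosing z on |z|=r so that -8·z^5 is real positive (always possible by picking arg z appropriately) gives |f(z)| = e^{8r^5 + 6}, matching the bound. The additive constant 6 does not affect log log M(r) ~ 5·log r. Hence ρ = 5.
Therefore ρ = 5.

Order ρ = 5.


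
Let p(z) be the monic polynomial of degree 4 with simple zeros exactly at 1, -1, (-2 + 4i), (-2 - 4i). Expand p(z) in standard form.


The polynomial is p(z) = ∏_{α ∈ S} (z − α), where S = {1, -1, (-2 + 4i), (-2 - 4i)}.
Expanding the product yields: p(z) = z^4 + 4·z^3 + 19·z^2 -4·z -20.
Note conjugate pairs combine to real quadratics: (z − (-2+4i))(z − (-2−4i)) = z² + 4z + 20.
The resulting polynomial has degree 4 and real coefficients as required.

p(z) = z^4 + 4·z^3 + 19·z^2 -4·z -20.


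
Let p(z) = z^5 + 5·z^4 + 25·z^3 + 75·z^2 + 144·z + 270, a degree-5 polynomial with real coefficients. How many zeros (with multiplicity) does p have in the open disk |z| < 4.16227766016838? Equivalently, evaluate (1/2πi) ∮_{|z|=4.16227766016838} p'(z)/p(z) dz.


The zeros of p are: (-1 + 3i), (-1 - 3i), -3, (0 + 3i), (0 - 3i).
Their magnitudes are: 3.162, 3.162, 3, 3, 3.
Zeros with |z| < R = 4.16227766016838: (-1 + 3i), (-1 - 3i), -3, (0 + 3i), (0 - 3i).
Count = 5.
By the argument principle, (1/2πi) ∮_{|z|=R} p'(z)/p(z) dz equals exactly this count.

Number of zeros inside |z| < 4.16227766016838: 5.


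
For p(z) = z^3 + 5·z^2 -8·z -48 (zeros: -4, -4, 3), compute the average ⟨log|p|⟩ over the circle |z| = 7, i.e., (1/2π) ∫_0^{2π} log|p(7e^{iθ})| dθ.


Zeros: -4, -4, 3; r = 7.
Inside |z| < r: -4, -4, 3. Outside (|z| ≥ r): ∅.
p(0) = -48, so log|p(0)| = log(48) = 3.8712.
Apply Jensen: I(r) = log|p(0)| + Σ_k log(r/|z_k|), summed over zeros inside |z| < r.
  log(r/|z_k|) for z_k = -4: log(7/4) = 0.5596
  log(r/|z_k|) for z_k = -4: log(7/4) = 0.5596
  log(r/|z_k|) for z_k = 3: log(7/3) = 0.8473
Sum over inside zeros: 1.9665.
I(r) = log|p(0)| + (inside sum) = 3.8712 + 1.9665 = 5.8377.
Closed form (all zeros inside, monic): I(r) = n·log(r) = 3·log(7) = 5.8377. ✓

I(r) ≈ 5.8377.


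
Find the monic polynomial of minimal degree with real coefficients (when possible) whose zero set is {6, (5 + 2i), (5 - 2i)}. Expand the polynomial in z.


The polynomial is p(z) = ∏_{α ∈ S} (z − α), where S = {6, (5 + 2i), (5 - 2i)}.
Expanding the product yields: p(z) = z^3 -16·z^2 + 89·z -174.
Note conjugate pairs combine to real quadratics: (z − (5+2i))(z − (5−2i)) = z² − 10z + 29.
The resulting polynomial has degree 3 and real coefficients as required.

p(z) = z^3 -16·z^2 + 89·z -174.


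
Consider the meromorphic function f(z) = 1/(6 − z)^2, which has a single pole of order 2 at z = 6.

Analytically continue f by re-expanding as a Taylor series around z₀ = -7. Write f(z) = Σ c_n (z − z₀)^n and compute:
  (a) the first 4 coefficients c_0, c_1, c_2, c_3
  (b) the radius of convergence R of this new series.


Let w = z − z₀, so z = z₀ + w.
Then 6 − z = 6 − (z₀ + w) = (6 − z₀) − w = 13 − w.
f(z) = 1/(13 − w)^2 = (1/(13)^2) · (1 − w/(13))^{−2}.
By the binomial series (1−u)^{−2} = Σ_{n≥0} C(n+1, 1) u^n for |u|<1, with u = w/(13):
  c_n = C(n+1, 1) / (13)^(n+2).
  c_0 = 1/(13)^2 = 1/169.
  c_1 = 2/(13)^3 = 2/2197.
  c_2 = 3/(13)^4 = 3/28561.
  c_3 = 4/(13)^5 = 4/371293.
The series is valid for |w/d| < 1, i.e. |z − z₀| < |d|.
Radius of convergence: R = |6 − z₀| = |13| = 13 (distance from z₀ to the singularity z = 6).

c_0 = 1/169, c_1 = 2/2197, c_2 = 3/28561, c_3 = 4/371293; R = 13.


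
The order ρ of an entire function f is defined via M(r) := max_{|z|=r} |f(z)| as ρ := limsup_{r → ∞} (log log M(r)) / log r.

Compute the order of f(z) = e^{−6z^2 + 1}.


|e^{−6z^2 + 1}| = e^{Re(-6·z^2) + 1} ≤ e^{6|z|^2 + 1} = e^{6r^2 + 1} on |z| = r, so ρ ≤ 2. Choosing z on |z|=r so that -6·z^2 is real positive (always possible by picking arg z appropriately) gives |f(z)| = e^{6r^2 + 1}, matching the bound. The additive constant 1 does not affect log log M(r) ~ 2·log r. Hence ρ = 2.
Therefore ρ = 2.

Order ρ = 2.


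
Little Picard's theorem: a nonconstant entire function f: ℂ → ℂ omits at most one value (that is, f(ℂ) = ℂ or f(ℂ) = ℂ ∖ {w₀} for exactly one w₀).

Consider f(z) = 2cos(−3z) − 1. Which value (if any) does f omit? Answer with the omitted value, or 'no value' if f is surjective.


Little Picard bounds the complement of f(ℂ) to at most one point.
cos is entire and surjective onto ℂ: for every w ∈ ℂ, cos(ζ) = w has a solution ζ ∈ ℂ (e.g., via the complex inverse arccos). With ζ = −3z this gives z = ζ/(-3). Then 2·cos(−3z) takes every value in 2·ℂ = ℂ, and adding -1 is a bijection of ℂ. So f is surjective and omits no value. (Note: only on the real line is cos bounded by [−1, 1].)

Omitted value: no value.


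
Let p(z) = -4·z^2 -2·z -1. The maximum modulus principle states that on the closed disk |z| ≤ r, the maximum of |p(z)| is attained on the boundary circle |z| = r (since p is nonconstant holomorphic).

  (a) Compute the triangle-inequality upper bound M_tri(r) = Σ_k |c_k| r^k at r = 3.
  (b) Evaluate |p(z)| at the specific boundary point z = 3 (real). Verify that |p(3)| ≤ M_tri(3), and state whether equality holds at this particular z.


Coefficients: c_0 = -1, c_1 = -2, c_2 = -4. Radius r = 3.
Part (a). Triangle bound: M_tri(r) = Σ_k |c_k| r^k
  = |-1|·3^0 + |-2|·3^1 + |-4|·3^2
  = 1 + 6 + 36 = 43.
This bounds M(r) := max_{|z|=r} |p(z)| from above; equality holds iff all terms c_k z^k can be made to align in phase at a single z on |z|=r.
Part (b). At z = 3 (real, on the circle |z| = r):
  p(3) = (-1)·3^0 + (-2)·3^1 + (-4)·3^2 = -43.
  |p(3)| = 43.
Since all nonzero coefficients share the same sign, |p(3)| = 43 = M_tri(3); the triangle bound is attained at z = 3, so in fact M(r) = 43.

M_tri(3) = 43; |p(3)| = 43; equality at z=3: yes.


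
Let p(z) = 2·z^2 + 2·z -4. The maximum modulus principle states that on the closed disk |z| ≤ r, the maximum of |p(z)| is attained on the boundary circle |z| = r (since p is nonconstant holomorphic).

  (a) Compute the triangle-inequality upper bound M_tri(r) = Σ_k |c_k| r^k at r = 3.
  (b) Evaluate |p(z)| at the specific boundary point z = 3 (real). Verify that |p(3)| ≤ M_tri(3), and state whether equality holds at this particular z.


Coefficients: c_0 = -4, c_1 = 2, c_2 = 2. Radius r = 3.
Part (a). Triangle bound: M_tri(r) = Σ_k |c_k| r^k
  = |-4|·3^0 + |2|·3^1 + |2|·3^2
  = 4 + 6 + 18 = 28.
This bounds M(r) := max_{|z|=r} |p(z)| from above; equality holds iff all terms c_k z^k can be made to align in phase at a single z on |z|=r.
Part (b). At z = 3 (real, on the circle |z| = r):
  p(3) = (-4)·3^0 + (2)·3^1 + (2)·3^2 = 20.
  |p(3)| = 20.
Check: |p(3)| = 20 ≤ 28 = M_tri(3). ✓ Equality does not hold at z = 3 (the coefficients have mixed signs, so the terms do not all align in phase there).

M_tri(3) = 28; |p(3)| = 20; equality at z=3: no.


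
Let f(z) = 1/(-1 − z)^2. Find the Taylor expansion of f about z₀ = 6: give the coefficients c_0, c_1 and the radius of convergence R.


Let w = z − z₀, so z = z₀ + w.
Then -1 − z = -1 − (z₀ + w) = (-1 − z₀) − w = -7 − w.
f(z) = 1/(-7 − w)^2 = (1/(-7)^2) · (1 − w/(-7))^{−2}.
By the binomial series (1−u)^{−2} = Σ_{n≥0} C(n+1, 1) u^n for |u|<1, with u = w/(-7):
  c_n = C(n+1, 1) / (-7)^(n+2).
  c_0 = 1/(-7)^2 = 1/49.
  c_1 = 2/(-7)^3 = -2/343.
The series is valid for |w/d| < 1, i.e. |z − z₀| < |d|.
Radius of convergence: R = |-1 − z₀| = |-7| = 7 (distance from z₀ to the singularity z = -1).

c_0 = 1/49, c_1 = -2/343; R = 7.


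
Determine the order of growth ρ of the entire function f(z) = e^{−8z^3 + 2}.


|e^{−8z^3 + 2}| = e^{Re(-8·z^3) + 2} ≤ e^{8|z|^3 + 2} = e^{8r^3 + 2} on |z| = r, so ρ ≤ 3. Choosing z on |z|=r so that -8·z^3 is real positive (always possible by picking arg z appropriately) gives |f(z)| = e^{8r^3 + 2}, matching the bound. The additive constant 2 does not affect log log M(r) ~ 3·log r. Hence ρ = 3.
Therefore ρ = 3.

Order ρ = 3.


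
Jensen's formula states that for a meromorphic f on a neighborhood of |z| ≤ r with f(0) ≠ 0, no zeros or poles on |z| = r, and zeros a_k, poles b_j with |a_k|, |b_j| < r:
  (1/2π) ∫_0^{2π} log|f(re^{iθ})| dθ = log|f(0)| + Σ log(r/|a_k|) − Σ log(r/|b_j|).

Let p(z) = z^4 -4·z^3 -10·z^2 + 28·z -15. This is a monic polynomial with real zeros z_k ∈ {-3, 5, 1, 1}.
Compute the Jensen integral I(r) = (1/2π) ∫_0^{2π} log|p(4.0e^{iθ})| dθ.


Zeros: -3, 1, 1, 5; r = 4.0.
Inside |z| < r: -3, 1, 1. Outside (|z| ≥ r): 5.
p(0) = -15, so log|p(0)| = log(15) = 2.7081.
Apply Jensen: I(r) = log|p(0)| + Σ_k log(r/|z_k|), summed over zeros inside |z| < r.
  log(r/|z_k|) for z_k = -3: log(4.0/3) = 0.2877
  log(r/|z_k|) for z_k = 1: log(4.0/1) = 1.3863
  log(r/|z_k|) for z_k = 1: log(4.0/1) = 1.3863
  Outside zeros (5) contribute nothing to the Jensen sum.
Sum over inside zeros: 3.0603.
I(r) = log|p(0)| + (inside sum) = 2.7081 + 3.0603 = 5.7683.
Note: since some zeros are outside |z| ≤ r, the simplified n·log(r) form does NOT apply — only the inside zeros contribute.

I(r) ≈ 5.7683.


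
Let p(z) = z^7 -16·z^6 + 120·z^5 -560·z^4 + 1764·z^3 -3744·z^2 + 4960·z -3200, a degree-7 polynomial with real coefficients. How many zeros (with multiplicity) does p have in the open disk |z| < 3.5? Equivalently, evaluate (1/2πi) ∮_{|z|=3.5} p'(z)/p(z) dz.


The zeros of p are: (1 + 3i), (1 - 3i), (3 + 1i), (3 - 1i), 4, (2 + 2i), (2 - 2i).
Their magnitudes are: 3.162, 3.162, 3.162, 3.162, 4, 2.828, 2.828.
Zeros with |z| < R = 3.5: (1 + 3i), (1 - 3i), (3 + 1i), (3 - 1i), (2 + 2i), (2 - 2i).
Count = 6.
By the argument principle, (1/2πi) ∮_{|z|=R} p'(z)/p(z) dz equals exactly this count.

Number of zeros inside |z| < 3.5: 6.
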